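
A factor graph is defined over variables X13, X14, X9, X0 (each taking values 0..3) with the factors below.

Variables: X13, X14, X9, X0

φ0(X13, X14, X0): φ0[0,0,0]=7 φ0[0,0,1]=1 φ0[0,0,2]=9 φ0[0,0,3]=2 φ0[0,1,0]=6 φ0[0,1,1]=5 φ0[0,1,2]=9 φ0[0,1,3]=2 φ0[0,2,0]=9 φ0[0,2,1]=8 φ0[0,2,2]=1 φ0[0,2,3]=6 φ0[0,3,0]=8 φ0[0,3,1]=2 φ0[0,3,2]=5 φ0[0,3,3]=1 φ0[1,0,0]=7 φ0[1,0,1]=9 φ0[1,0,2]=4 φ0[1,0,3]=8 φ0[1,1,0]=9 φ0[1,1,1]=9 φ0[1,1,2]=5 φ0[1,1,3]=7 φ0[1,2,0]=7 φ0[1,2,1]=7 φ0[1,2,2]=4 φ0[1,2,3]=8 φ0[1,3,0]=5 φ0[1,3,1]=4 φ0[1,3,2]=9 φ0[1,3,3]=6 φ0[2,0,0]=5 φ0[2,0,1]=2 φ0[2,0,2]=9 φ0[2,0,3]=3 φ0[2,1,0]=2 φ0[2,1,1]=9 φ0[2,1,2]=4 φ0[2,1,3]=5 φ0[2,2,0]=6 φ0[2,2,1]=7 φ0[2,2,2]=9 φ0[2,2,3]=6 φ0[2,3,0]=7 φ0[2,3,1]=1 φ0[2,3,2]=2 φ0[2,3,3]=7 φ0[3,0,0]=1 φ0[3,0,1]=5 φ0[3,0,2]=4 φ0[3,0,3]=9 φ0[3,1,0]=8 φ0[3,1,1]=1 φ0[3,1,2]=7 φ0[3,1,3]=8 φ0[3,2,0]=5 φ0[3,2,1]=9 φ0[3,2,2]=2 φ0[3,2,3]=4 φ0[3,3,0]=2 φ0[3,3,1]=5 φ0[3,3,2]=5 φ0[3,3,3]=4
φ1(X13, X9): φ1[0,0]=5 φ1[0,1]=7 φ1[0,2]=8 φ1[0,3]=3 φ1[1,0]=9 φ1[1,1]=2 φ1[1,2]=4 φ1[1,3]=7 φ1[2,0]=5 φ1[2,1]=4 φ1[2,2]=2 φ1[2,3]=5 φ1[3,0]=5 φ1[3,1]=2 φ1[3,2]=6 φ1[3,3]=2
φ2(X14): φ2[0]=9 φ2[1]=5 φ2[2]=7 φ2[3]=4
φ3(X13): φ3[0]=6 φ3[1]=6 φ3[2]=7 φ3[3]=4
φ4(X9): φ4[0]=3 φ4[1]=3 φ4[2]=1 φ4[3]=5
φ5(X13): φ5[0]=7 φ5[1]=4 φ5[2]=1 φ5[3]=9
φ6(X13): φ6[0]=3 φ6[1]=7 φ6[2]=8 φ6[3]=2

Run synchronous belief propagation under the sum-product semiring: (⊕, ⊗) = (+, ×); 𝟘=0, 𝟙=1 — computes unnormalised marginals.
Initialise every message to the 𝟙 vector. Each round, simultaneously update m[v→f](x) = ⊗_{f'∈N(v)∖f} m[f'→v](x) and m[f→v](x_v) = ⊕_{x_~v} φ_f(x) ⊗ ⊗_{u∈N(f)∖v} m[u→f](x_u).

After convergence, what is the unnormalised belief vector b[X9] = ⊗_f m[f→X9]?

b[X9] = [5038050, 2616198, 1247824, 6073370]

init: all messages = 𝟙 over 4 values
r1 m[φ0→X13] = [81, 108, 84, 79]
r1 m[φ0→X14] = [85, 96, 98, 73]
r1 m[φ0→X0] = [94, 84, 88, 86]
r1 m[φ1→X13] = [23, 22, 16, 15]
r1 m[φ1→X9] = [24, 15, 20, 17]
r1 m[φ2→X14] = [9, 5, 7, 4]
r1 m[φ3→X13] = [6, 6, 7, 4]
r1 m[φ4→X9] = [3, 3, 1, 5]
r1 m[φ5→X13] = [7, 4, 1, 9]
r1 m[φ6→X13] = [3, 7, 8, 2]
r1 m[X13→φ0] = [1, 1, 1, 1]
r1 m[X13→φ1] = [1, 1, 1, 1]
r1 m[X13→φ3] = [1, 1, 1, 1]
r1 m[X13→φ5] = [1, 1, 1, 1]
r1 m[X13→φ6] = [1, 1, 1, 1]
r1 m[X14→φ0] = [1, 1, 1, 1]
r1 m[X14→φ2] = [1, 1, 1, 1]
r1 m[X9→φ1] = [1, 1, 1, 1]
r1 m[X9→φ4] = [1, 1, 1, 1]
r1 m[X0→φ0] = [1, 1, 1, 1]
r2 m[φ0→X13] = [81, 108, 84, 79]
r2 m[φ0→X14] = [85, 96, 98, 73]
r2 m[φ0→X0] = [94, 84, 88, 86]
r2 m[φ1→X13] = [23, 22, 16, 15]
r2 m[φ1→X9] = [24, 15, 20, 17]
r2 m[φ2→X14] = [9, 5, 7, 4]
r2 m[φ3→X13] = [6, 6, 7, 4]
r2 m[φ4→X9] = [3, 3, 1, 5]
r2 m[φ5→X13] = [7, 4, 1, 9]
r2 m[φ6→X13] = [3, 7, 8, 2]
r2 m[X13→φ0] = [2898, 3696, 896, 1080]
r2 m[X13→φ1] = [10206, 18144, 4704, 5688]
r2 m[X13→φ3] = [39123, 66528, 10752, 21330]
r2 m[X13→φ5] = [33534, 99792, 75264, 9480]
r2 m[X13→φ6] = [78246, 57024, 9408, 42660]
r2 m[X14→φ0] = [9, 5, 7, 4]
r2 m[X14→φ2] = [85, 96, 98, 73]
r2 m[X9→φ1] = [3, 3, 1, 5]
r2 m[X9→φ4] = [24, 15, 20, 17]
r2 m[X0→φ0] = [1, 1, 1, 1]
r3 m[φ0→X13] = [513, 680, 535, 495]
r3 m[φ0→X14] = [196094, 218476, 212336, 167584]
r3 m[φ0→X0] = [1410376, 1237516, 1172906, 1193116]
r3 m[φ1→X13] = [59, 72, 54, 37]
r3 m[φ1→X9] = [266286, 137922, 197760, 192522]
r3 m[φ2→X14] = [9, 5, 7, 4]
r3 m[φ3→X13] = [6, 6, 7, 4]
r3 m[φ4→X9] = [3, 3, 1, 5]
r3 m[φ5→X13] = [7, 4, 1, 9]
r3 m[φ6→X13] = [3, 7, 8, 2]
r3 m[X13→φ0] = [2898, 3696, 896, 1080]
r3 m[X13→φ1] = [10206, 18144, 4704, 5688]
r3 m[X13→φ3] = [39123, 66528, 10752, 21330]
r3 m[X13→φ5] = [33534, 99792, 75264, 9480]
r3 m[X13→φ6] = [78246, 57024, 9408, 42660]
r3 m[X14→φ0] = [9, 5, 7, 4]
r3 m[X14→φ2] = [85, 96, 98, 73]
r3 m[X9→φ1] = [3, 3, 1, 5]
r3 m[X9→φ4] = [24, 15, 20, 17]
r3 m[X0→φ0] = [1, 1, 1, 1]
r4 m[φ0→X13] = [513, 680, 535, 495]
r4 m[φ0→X14] = [196094, 218476, 212336, 167584]
r4 m[φ0→X0] = [1410376, 1237516, 1172906, 1193116]
r4 m[φ1→X13] = [59, 72, 54, 37]
r4 m[φ1→X9] = [266286, 137922, 197760, 192522]
r4 m[φ2→X14] = [9, 5, 7, 4]
r4 m[φ3→X13] = [6, 6, 7, 4]
r4 m[φ4→X9] = [3, 3, 1, 5]
r4 m[φ5→X13] = [7, 4, 1, 9]
r4 m[φ6→X13] = [3, 7, 8, 2]
r4 m[X13→φ0] = [7434, 12096, 3024, 2664]
r4 m[X13→φ1] = [64638, 114240, 29960, 35640]
r4 m[X13→φ3] = [635607, 1370880, 231120, 329670]
r4 m[X13→φ5] = [544806, 2056320, 1617840, 146520]
r4 m[X13→φ6] = [1271214, 1175040, 202230, 659340]
r4 m[X14→φ0] = [9, 5, 7, 4]
r4 m[X14→φ2] = [196094, 218476, 212336, 167584]
r4 m[X9→φ1] = [3, 3, 1, 5]
r4 m[X9→φ4] = [266286, 137922, 197760, 192522]
r4 m[X0→φ0] = [1, 1, 1, 1]
r5 m[φ0→X13] = [513, 680, 535, 495]
r5 m[φ0→X14] = [588006, 650844, 630864, 503280]
r5 m[φ0→X0] = [4161672, 3743964, 3449250, 3620556]
r5 m[φ1→X13] = [59, 72, 54, 37]
r5 m[φ1→X9] = [1679350, 872066, 1247824, 1214674]
r5 m[φ2→X14] = [9, 5, 7, 4]
r5 m[φ3→X13] = [6, 6, 7, 4]
r5 m[φ4→X9] = [3, 3, 1, 5]
r5 m[φ5→X13] = [7, 4, 1, 9]
r5 m[φ6→X13] = [3, 7, 8, 2]
r5 m[X13→φ0] = [7434, 12096, 3024, 2664]
r5 m[X13→φ1] = [64638, 114240, 29960, 35640]
r5 m[X13→φ3] = [635607, 1370880, 231120, 329670]
r5 m[X13→φ5] = [544806, 2056320, 1617840, 146520]
r5 m[X13→φ6] = [1271214, 1175040, 202230, 659340]
r5 m[X14→φ0] = [9, 5, 7, 4]
r5 m[X14→φ2] = [196094, 218476, 212336, 167584]
r5 m[X9→φ1] = [3, 3, 1, 5]
r5 m[X9→φ4] = [266286, 137922, 197760, 192522]
r5 m[X0→φ0] = [1, 1, 1, 1]
r6 m[φ0→X13] = [513, 680, 535, 495]
r6 m[φ0→X14] = [588006, 650844, 630864, 503280]
r6 m[φ0→X0] = [4161672, 3743964, 3449250, 3620556]
r6 m[φ1→X13] = [59, 72, 54, 37]
r6 m[φ1→X9] = [1679350, 872066, 1247824, 1214674]
r6 m[φ2→X14] = [9, 5, 7, 4]
r6 m[φ3→X13] = [6, 6, 7, 4]
r6 m[φ4→X9] = [3, 3, 1, 5]
r6 m[φ5→X13] = [7, 4, 1, 9]
r6 m[φ6→X13] = [3, 7, 8, 2]
r6 m[X13→φ0] = [7434, 12096, 3024, 2664]
r6 m[X13→φ1] = [64638, 114240, 29960, 35640]
r6 m[X13→φ3] = [635607, 1370880, 231120, 329670]
r6 m[X13→φ5] = [544806, 2056320, 1617840, 146520]
r6 m[X13→φ6] = [1271214, 1175040, 202230, 659340]
r6 m[X14→φ0] = [9, 5, 7, 4]
r6 m[X14→φ2] = [588006, 650844, 630864, 503280]
r6 m[X9→φ1] = [3, 3, 1, 5]
r6 m[X9→φ4] = [1679350, 872066, 1247824, 1214674]
r6 m[X0→φ0] = [1, 1, 1, 1]
r7 m[φ0→X13] = [513, 680, 535, 495]
r7 m[φ0→X14] = [588006, 650844, 630864, 503280]
r7 m[φ0→X0] = [4161672, 3743964, 3449250, 3620556]
r7 m[φ1→X13] = [59, 72, 54, 37]
r7 m[φ1→X9] = [1679350, 872066, 1247824, 1214674]
r7 m[φ2→X14] = [9, 5, 7, 4]
r7 m[φ3→X13] = [6, 6, 7, 4]
r7 m[φ4→X9] = [3, 3, 1, 5]
r7 m[φ5→X13] = [7, 4, 1, 9]
r7 m[φ6→X13] = [3, 7, 8, 2]
r7 m[X13→φ0] = [7434, 12096, 3024, 2664]
r7 m[X13→φ1] = [64638, 114240, 29960, 35640]
r7 m[X13→φ3] = [635607, 1370880, 231120, 329670]
r7 m[X13→φ5] = [544806, 2056320, 1617840, 146520]
r7 m[X13→φ6] = [1271214, 1175040, 202230, 659340]
r7 m[X14→φ0] = [9, 5, 7, 4]
r7 m[X14→φ2] = [588006, 650844, 630864, 503280]
r7 m[X9→φ1] = [3, 3, 1, 5]
r7 m[X9→φ4] = [1679350, 872066, 1247824, 1214674]
r7 m[X0→φ0] = [1, 1, 1, 1]
fixed point reached at round 7
b[X9] = ⊗ incoming = [5038050, 2616198, 1247824, 6073370]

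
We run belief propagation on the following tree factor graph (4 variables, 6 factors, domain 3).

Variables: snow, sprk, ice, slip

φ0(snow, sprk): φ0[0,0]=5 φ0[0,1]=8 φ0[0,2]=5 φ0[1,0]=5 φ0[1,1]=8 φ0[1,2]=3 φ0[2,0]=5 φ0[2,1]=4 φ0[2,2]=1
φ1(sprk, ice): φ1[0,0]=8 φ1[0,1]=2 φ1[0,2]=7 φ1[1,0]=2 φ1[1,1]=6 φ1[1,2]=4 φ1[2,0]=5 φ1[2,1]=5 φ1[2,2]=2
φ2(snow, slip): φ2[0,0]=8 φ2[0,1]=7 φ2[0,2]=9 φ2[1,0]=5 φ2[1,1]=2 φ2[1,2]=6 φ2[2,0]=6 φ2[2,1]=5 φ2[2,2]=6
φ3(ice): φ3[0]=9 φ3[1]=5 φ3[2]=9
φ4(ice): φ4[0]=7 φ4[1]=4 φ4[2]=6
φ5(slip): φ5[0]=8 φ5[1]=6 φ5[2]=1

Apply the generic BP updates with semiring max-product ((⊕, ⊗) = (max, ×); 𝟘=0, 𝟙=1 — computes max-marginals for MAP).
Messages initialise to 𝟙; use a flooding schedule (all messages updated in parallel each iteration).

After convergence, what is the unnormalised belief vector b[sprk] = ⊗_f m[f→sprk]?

init: all messages = 𝟙 over 3 values
r1 m[φ0→snow] = [8, 8, 5]
r1 m[φ0→sprk] = [5, 8, 5]
r1 m[φ1→sprk] = [8, 6, 5]
r1 m[φ1→ice] = [8, 6, 7]
r1 m[φ2→snow] = [9, 6, 6]
r1 m[φ2→slip] = [8, 7, 9]
r1 m[φ3→ice] = [9, 5, 9]
r1 m[φ4→ice] = [7, 4, 6]
r1 m[φ5→slip] = [8, 6, 1]
r1 m[snow→φ0] = [1, 1, 1]
r1 m[snow→φ2] = [1, 1, 1]
r1 m[sprk→φ0] = [1, 1, 1]
r1 m[sprk→φ1] = [1, 1, 1]
r1 m[ice→φ1] = [1, 1, 1]
r1 m[ice→φ3] = [1, 1, 1]
r1 m[ice→φ4] = [1, 1, 1]
r1 m[slip→φ2] = [1, 1, 1]
r1 m[slip→φ5] = [1, 1, 1]
r2 m[φ0→snow] = [8, 8, 5]
r2 m[φ0→sprk] = [5, 8, 5]
r2 m[φ1→sprk] = [8, 6, 5]
r2 m[φ1→ice] = [8, 6, 7]
r2 m[φ2→snow] = [9, 6, 6]
r2 m[φ2→slip] = [8, 7, 9]
r2 m[φ3→ice] = [9, 5, 9]
r2 m[φ4→ice] = [7, 4, 6]
r2 m[φ5→slip] = [8, 6, 1]
r2 m[snow→φ0] = [9, 6, 6]
r2 m[snow→φ2] = [8, 8, 5]
r2 m[sprk→φ0] = [8, 6, 5]
r2 m[sprk→φ1] = [5, 8, 5]
r2 m[ice→φ1] = [63, 20, 54]
r2 m[ice→φ3] = [56, 24, 42]
r2 m[ice→φ4] = [72, 30, 63]
r2 m[slip→φ2] = [8, 6, 1]
r2 m[slip→φ5] = [8, 7, 9]
r3 m[φ0→snow] = [48, 48, 40]
r3 m[φ0→sprk] = [45, 72, 45]
r3 m[φ1→sprk] = [504, 216, 315]
r3 m[φ1→ice] = [40, 48, 35]
r3 m[φ2→snow] = [64, 40, 48]
r3 m[φ2→slip] = [64, 56, 72]
r3 m[φ3→ice] = [9, 5, 9]
r3 m[φ4→ice] = [7, 4, 6]
r3 m[φ5→slip] = [8, 6, 1]
r3 m[snow→φ0] = [9, 6, 6]
r3 m[snow→φ2] = [8, 8, 5]
r3 m[sprk→φ0] = [8, 6, 5]
r3 m[sprk→φ1] = [5, 8, 5]
r3 m[ice→φ1] = [63, 20, 54]
r3 m[ice→φ3] = [56, 24, 42]
r3 m[ice→φ4] = [72, 30, 63]
r3 m[slip→φ2] = [8, 6, 1]
r3 m[slip→φ5] = [8, 7, 9]
r4 m[φ0→snow] = [48, 48, 40]
r4 m[φ0→sprk] = [45, 72, 45]
r4 m[φ1→sprk] = [504, 216, 315]
r4 m[φ1→ice] = [40, 48, 35]
r4 m[φ2→snow] = [64, 40, 48]
r4 m[φ2→slip] = [64, 56, 72]
r4 m[φ3→ice] = [9, 5, 9]
r4 m[φ4→ice] = [7, 4, 6]
r4 m[φ5→slip] = [8, 6, 1]
r4 m[snow→φ0] = [64, 40, 48]
r4 m[snow→φ2] = [48, 48, 40]
r4 m[sprk→φ0] = [504, 216, 315]
r4 m[sprk→φ1] = [45, 72, 45]
r4 m[ice→φ1] = [63, 20, 54]
r4 m[ice→φ3] = [280, 192, 210]
r4 m[ice→φ4] = [360, 240, 315]
r4 m[slip→φ2] = [8, 6, 1]
r4 m[slip→φ5] = [64, 56, 72]
r5 m[φ0→snow] = [2520, 2520, 2520]
r5 m[φ0→sprk] = [320, 512, 320]
r5 m[φ1→sprk] = [504, 216, 315]
r5 m[φ1→ice] = [360, 432, 315]
r5 m[φ2→snow] = [64, 40, 48]
r5 m[φ2→slip] = [384, 336, 432]
r5 m[φ3→ice] = [9, 5, 9]
r5 m[φ4→ice] = [7, 4, 6]
r5 m[φ5→slip] = [8, 6, 1]
r5 m[snow→φ0] = [64, 40, 48]
r5 m[snow→φ2] = [48, 48, 40]
r5 m[sprk→φ0] = [504, 216, 315]
r5 m[sprk→φ1] = [45, 72, 45]
r5 m[ice→φ1] = [63, 20, 54]
r5 m[ice→φ3] = [280, 192, 210]
r5 m[ice→φ4] = [360, 240, 315]
r5 m[slip→φ2] = [8, 6, 1]
r5 m[slip→φ5] = [64, 56, 72]
r6 m[φ0→snow] = [2520, 2520, 2520]
r6 m[φ0→sprk] = [320, 512, 320]
r6 m[φ1→sprk] = [504, 216, 315]
r6 m[φ1→ice] = [360, 432, 315]
r6 m[φ2→snow] = [64, 40, 48]
r6 m[φ2→slip] = [384, 336, 432]
r6 m[φ3→ice] = [9, 5, 9]
r6 m[φ4→ice] = [7, 4, 6]
r6 m[φ5→slip] = [8, 6, 1]
r6 m[snow→φ0] = [64, 40, 48]
r6 m[snow→φ2] = [2520, 2520, 2520]
r6 m[sprk→φ0] = [504, 216, 315]
r6 m[sprk→φ1] = [320, 512, 320]
r6 m[ice→φ1] = [63, 20, 54]
r6 m[ice→φ3] = [2520, 1728, 1890]
r6 m[ice→φ4] = [3240, 2160, 2835]
r6 m[slip→φ2] = [8, 6, 1]
r6 m[slip→φ5] = [384, 336, 432]
r7 m[φ0→snow] = [2520, 2520, 2520]
r7 m[φ0→sprk] = [320, 512, 320]
r7 m[φ1→sprk] = [504, 216, 315]
r7 m[φ1→ice] = [2560, 3072, 2240]
r7 m[φ2→snow] = [64, 40, 48]
r7 m[φ2→slip] = [20160, 17640, 22680]
r7 m[φ3→ice] = [9, 5, 9]
r7 m[φ4→ice] = [7, 4, 6]
r7 m[φ5→slip] = [8, 6, 1]
r7 m[snow→φ0] = [64, 40, 48]
r7 m[snow→φ2] = [2520, 2520, 2520]
r7 m[sprk→φ0] = [504, 216, 315]
r7 m[sprk→φ1] = [320, 512, 320]
r7 m[ice→φ1] = [63, 20, 54]
r7 m[ice→φ3] = [2520, 1728, 1890]
r7 m[ice→φ4] = [3240, 2160, 2835]
r7 m[slip→φ2] = [8, 6, 1]
r7 m[slip→φ5] = [384, 336, 432]
r8 m[φ0→snow] = [2520, 2520, 2520]
r8 m[φ0→sprk] = [320, 512, 320]
r8 m[φ1→sprk] = [504, 216, 315]
r8 m[φ1→ice] = [2560, 3072, 2240]
r8 m[φ2→snow] = [64, 40, 48]
r8 m[φ2→slip] = [20160, 17640, 22680]
r8 m[φ3→ice] = [9, 5, 9]
r8 m[φ4→ice] = [7, 4, 6]
r8 m[φ5→slip] = [8, 6, 1]
r8 m[snow→φ0] = [64, 40, 48]
r8 m[snow→φ2] = [2520, 2520, 2520]
r8 m[sprk→φ0] = [504, 216, 315]
r8 m[sprk→φ1] = [320, 512, 320]
r8 m[ice→φ1] = [63, 20, 54]
r8 m[ice→φ3] = [17920, 12288, 13440]
r8 m[ice→φ4] = [23040, 15360, 20160]
r8 m[slip→φ2] = [8, 6, 1]
r8 m[slip→φ5] = [20160, 17640, 22680]
r9 m[φ0→snow] = [2520, 2520, 2520]
r9 m[φ0→sprk] = [320, 512, 320]
r9 m[φ1→sprk] = [504, 216, 315]
r9 m[φ1→ice] = [2560, 3072, 2240]
r9 m[φ2→snow] = [64, 40, 48]
r9 m[φ2→slip] = [20160, 17640, 22680]
r9 m[φ3→ice] = [9, 5, 9]
r9 m[φ4→ice] = [7, 4, 6]
r9 m[φ5→slip] = [8, 6, 1]
r9 m[snow→φ0] = [64, 40, 48]
r9 m[snow→φ2] = [2520, 2520, 2520]
r9 m[sprk→φ0] = [504, 216, 315]
r9 m[sprk→φ1] = [320, 512, 320]
r9 m[ice→φ1] = [63, 20, 54]
r9 m[ice→φ3] = [17920, 12288, 13440]
r9 m[ice→φ4] = [23040, 15360, 20160]
r9 m[slip→φ2] = [8, 6, 1]
r9 m[slip→φ5] = [20160, 17640, 22680]
fixed point reached at round 9
b[sprk] = ⊗ incoming = [161280, 110592, 100800]

b[sprk] = [161280, 110592, 100800]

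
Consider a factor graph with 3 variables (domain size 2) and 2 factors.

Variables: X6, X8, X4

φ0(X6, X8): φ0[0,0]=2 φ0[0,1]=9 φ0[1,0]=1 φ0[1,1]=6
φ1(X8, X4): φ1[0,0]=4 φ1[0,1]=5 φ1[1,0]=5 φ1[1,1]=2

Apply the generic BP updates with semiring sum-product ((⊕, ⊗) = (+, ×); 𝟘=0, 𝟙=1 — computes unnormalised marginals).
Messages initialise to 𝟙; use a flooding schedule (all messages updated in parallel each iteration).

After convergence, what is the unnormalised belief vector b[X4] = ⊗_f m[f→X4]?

init: all messages = 𝟙 over 2 values
r1 m[φ0→X6] = [11, 7]
r1 m[φ0→X8] = [3, 15]
r1 m[φ1→X8] = [9, 7]
r1 m[φ1→X4] = [9, 7]
r1 m[X6→φ0] = [1, 1]
r1 m[X8→φ0] = [1, 1]
r1 m[X8→φ1] = [1, 1]
r1 m[X4→φ1] = [1, 1]
r2 m[φ0→X6] = [11, 7]
r2 m[φ0→X8] = [3, 15]
r2 m[φ1→X8] = [9, 7]
r2 m[φ1→X4] = [9, 7]
r2 m[X6→φ0] = [1, 1]
r2 m[X8→φ0] = [9, 7]
r2 m[X8→φ1] = [3, 15]
r2 m[X4→φ1] = [1, 1]
r3 m[φ0→X6] = [81, 51]
r3 m[φ0→X8] = [3, 15]
r3 m[φ1→X8] = [9, 7]
r3 m[φ1→X4] = [87, 45]
r3 m[X6→φ0] = [1, 1]
r3 m[X8→φ0] = [9, 7]
r3 m[X8→φ1] = [3, 15]
r3 m[X4→φ1] = [1, 1]
r4 m[φ0→X6] = [81, 51]
r4 m[φ0→X8] = [3, 15]
r4 m[φ1→X8] = [9, 7]
r4 m[φ1→X4] = [87, 45]
r4 m[X6→φ0] = [1, 1]
r4 m[X8→φ0] = [9, 7]
r4 m[X8→φ1] = [3, 15]
r4 m[X4→φ1] = [1, 1]
fixed point reached at round 4
b[X4] = ⊗ incoming = [87, 45]

b[X4] = [87, 45]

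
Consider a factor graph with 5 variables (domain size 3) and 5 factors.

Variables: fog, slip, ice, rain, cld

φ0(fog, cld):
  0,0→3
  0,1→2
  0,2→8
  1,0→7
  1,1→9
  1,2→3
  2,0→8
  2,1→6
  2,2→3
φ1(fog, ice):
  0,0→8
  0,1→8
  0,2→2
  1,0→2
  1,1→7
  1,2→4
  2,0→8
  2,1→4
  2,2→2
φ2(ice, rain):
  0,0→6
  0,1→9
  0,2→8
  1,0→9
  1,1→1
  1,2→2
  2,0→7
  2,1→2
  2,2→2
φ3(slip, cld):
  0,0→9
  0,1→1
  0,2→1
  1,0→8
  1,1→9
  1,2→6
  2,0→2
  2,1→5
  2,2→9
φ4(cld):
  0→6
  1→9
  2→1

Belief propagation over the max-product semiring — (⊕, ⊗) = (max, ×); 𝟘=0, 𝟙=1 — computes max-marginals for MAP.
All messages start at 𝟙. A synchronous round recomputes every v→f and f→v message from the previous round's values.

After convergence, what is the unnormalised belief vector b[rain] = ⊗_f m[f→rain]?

b[rain] = [45927, 34992, 31104]

init: all messages = 𝟙 over 3 values
r1 m[φ0→fog] = [8, 9, 8]
r1 m[φ0→cld] = [8, 9, 8]
r1 m[φ1→fog] = [8, 7, 8]
r1 m[φ1→ice] = [8, 8, 4]
r1 m[φ2→ice] = [9, 9, 7]
r1 m[φ2→rain] = [9, 9, 8]
r1 m[φ3→slip] = [9, 9, 9]
r1 m[φ3→cld] = [9, 9, 9]
r1 m[φ4→cld] = [6, 9, 1]
r1 m[fog→φ0] = [1, 1, 1]
r1 m[fog→φ1] = [1, 1, 1]
r1 m[slip→φ3] = [1, 1, 1]
r1 m[ice→φ1] = [1, 1, 1]
r1 m[ice→φ2] = [1, 1, 1]
r1 m[rain→φ2] = [1, 1, 1]
r1 m[cld→φ0] = [1, 1, 1]
r1 m[cld→φ3] = [1, 1, 1]
r1 m[cld→φ4] = [1, 1, 1]
r2 m[φ0→fog] = [8, 9, 8]
r2 m[φ0→cld] = [8, 9, 8]
r2 m[φ1→fog] = [8, 7, 8]
r2 m[φ1→ice] = [8, 8, 4]
r2 m[φ2→ice] = [9, 9, 7]
r2 m[φ2→rain] = [9, 9, 8]
r2 m[φ3→slip] = [9, 9, 9]
r2 m[φ3→cld] = [9, 9, 9]
r2 m[φ4→cld] = [6, 9, 1]
r2 m[fog→φ0] = [8, 7, 8]
r2 m[fog→φ1] = [8, 9, 8]
r2 m[slip→φ3] = [1, 1, 1]
r2 m[ice→φ1] = [9, 9, 7]
r2 m[ice→φ2] = [8, 8, 4]
r2 m[rain→φ2] = [1, 1, 1]
r2 m[cld→φ0] = [54, 81, 9]
r2 m[cld→φ3] = [48, 81, 8]
r2 m[cld→φ4] = [72, 81, 72]
r3 m[φ0→fog] = [162, 729, 486]
r3 m[φ0→cld] = [64, 63, 64]
r3 m[φ1→fog] = [72, 63, 72]
r3 m[φ1→ice] = [64, 64, 36]
r3 m[φ2→ice] = [9, 9, 7]
r3 m[φ2→rain] = [72, 72, 64]
r3 m[φ3→slip] = [432, 729, 405]
r3 m[φ3→cld] = [9, 9, 9]
r3 m[φ4→cld] = [6, 9, 1]
r3 m[fog→φ0] = [8, 7, 8]
r3 m[fog→φ1] = [8, 9, 8]
r3 m[slip→φ3] = [1, 1, 1]
r3 m[ice→φ1] = [9, 9, 7]
r3 m[ice→φ2] = [8, 8, 4]
r3 m[rain→φ2] = [1, 1, 1]
r3 m[cld→φ0] = [54, 81, 9]
r3 m[cld→φ3] = [48, 81, 8]
r3 m[cld→φ4] = [72, 81, 72]
r4 m[φ0→fog] = [162, 729, 486]
r4 m[φ0→cld] = [64, 63, 64]
r4 m[φ1→fog] = [72, 63, 72]
r4 m[φ1→ice] = [64, 64, 36]
r4 m[φ2→ice] = [9, 9, 7]
r4 m[φ2→rain] = [72, 72, 64]
r4 m[φ3→slip] = [432, 729, 405]
r4 m[φ3→cld] = [9, 9, 9]
r4 m[φ4→cld] = [6, 9, 1]
r4 m[fog→φ0] = [72, 63, 72]
r4 m[fog→φ1] = [162, 729, 486]
r4 m[slip→φ3] = [1, 1, 1]
r4 m[ice→φ1] = [9, 9, 7]
r4 m[ice→φ2] = [64, 64, 36]
r4 m[rain→φ2] = [1, 1, 1]
r4 m[cld→φ0] = [54, 81, 9]
r4 m[cld→φ3] = [384, 567, 64]
r4 m[cld→φ4] = [576, 567, 576]
r5 m[φ0→fog] = [162, 729, 486]
r5 m[φ0→cld] = [576, 567, 576]
r5 m[φ1→fog] = [72, 63, 72]
r5 m[φ1→ice] = [3888, 5103, 2916]
r5 m[φ2→ice] = [9, 9, 7]
r5 m[φ2→rain] = [576, 576, 512]
r5 m[φ3→slip] = [3456, 5103, 2835]
r5 m[φ3→cld] = [9, 9, 9]
r5 m[φ4→cld] = [6, 9, 1]
r5 m[fog→φ0] = [72, 63, 72]
r5 m[fog→φ1] = [162, 729, 486]
r5 m[slip→φ3] = [1, 1, 1]
r5 m[ice→φ1] = [9, 9, 7]
r5 m[ice→φ2] = [64, 64, 36]
r5 m[rain→φ2] = [1, 1, 1]
r5 m[cld→φ0] = [54, 81, 9]
r5 m[cld→φ3] = [384, 567, 64]
r5 m[cld→φ4] = [576, 567, 576]
r6 m[φ0→fog] = [162, 729, 486]
r6 m[φ0→cld] = [576, 567, 576]
r6 m[φ1→fog] = [72, 63, 72]
r6 m[φ1→ice] = [3888, 5103, 2916]
r6 m[φ2→ice] = [9, 9, 7]
r6 m[φ2→rain] = [576, 576, 512]
r6 m[φ3→slip] = [3456, 5103, 2835]
r6 m[φ3→cld] = [9, 9, 9]
r6 m[φ4→cld] = [6, 9, 1]
r6 m[fog→φ0] = [72, 63, 72]
r6 m[fog→φ1] = [162, 729, 486]
r6 m[slip→φ3] = [1, 1, 1]
r6 m[ice→φ1] = [9, 9, 7]
r6 m[ice→φ2] = [3888, 5103, 2916]
r6 m[rain→φ2] = [1, 1, 1]
r6 m[cld→φ0] = [54, 81, 9]
r6 m[cld→φ3] = [3456, 5103, 576]
r6 m[cld→φ4] = [5184, 5103, 5184]
r7 m[φ0→fog] = [162, 729, 486]
r7 m[φ0→cld] = [576, 567, 576]
r7 m[φ1→fog] = [72, 63, 72]
r7 m[φ1→ice] = [3888, 5103, 2916]
r7 m[φ2→ice] = [9, 9, 7]
r7 m[φ2→rain] = [45927, 34992, 31104]
r7 m[φ3→slip] = [31104, 45927, 25515]
r7 m[φ3→cld] = [9, 9, 9]
r7 m[φ4→cld] = [6, 9, 1]
r7 m[fog→φ0] = [72, 63, 72]
r7 m[fog→φ1] = [162, 729, 486]
r7 m[slip→φ3] = [1, 1, 1]
r7 m[ice→φ1] = [9, 9, 7]
r7 m[ice→φ2] = [3888, 5103, 2916]
r7 m[rain→φ2] = [1, 1, 1]
r7 m[cld→φ0] = [54, 81, 9]
r7 m[cld→φ3] = [3456, 5103, 576]
r7 m[cld→φ4] = [5184, 5103, 5184]
r8 m[φ0→fog] = [162, 729, 486]
r8 m[φ0→cld] = [576, 567, 576]
r8 m[φ1→fog] = [72, 63, 72]
r8 m[φ1→ice] = [3888, 5103, 2916]
r8 m[φ2→ice] = [9, 9, 7]
r8 m[φ2→rain] = [45927, 34992, 31104]
r8 m[φ3→slip] = [31104, 45927, 25515]
r8 m[φ3→cld] = [9, 9, 9]
r8 m[φ4→cld] = [6, 9, 1]
r8 m[fog→φ0] = [72, 63, 72]
r8 m[fog→φ1] = [162, 729, 486]
r8 m[slip→φ3] = [1, 1, 1]
r8 m[ice→φ1] = [9, 9, 7]
r8 m[ice→φ2] = [3888, 5103, 2916]
r8 m[rain→φ2] = [1, 1, 1]
r8 m[cld→φ0] = [54, 81, 9]
r8 m[cld→φ3] = [3456, 5103, 576]
r8 m[cld→φ4] = [5184, 5103, 5184]
fixed point reached at round 8
b[rain] = ⊗ incoming = [45927, 34992, 31104]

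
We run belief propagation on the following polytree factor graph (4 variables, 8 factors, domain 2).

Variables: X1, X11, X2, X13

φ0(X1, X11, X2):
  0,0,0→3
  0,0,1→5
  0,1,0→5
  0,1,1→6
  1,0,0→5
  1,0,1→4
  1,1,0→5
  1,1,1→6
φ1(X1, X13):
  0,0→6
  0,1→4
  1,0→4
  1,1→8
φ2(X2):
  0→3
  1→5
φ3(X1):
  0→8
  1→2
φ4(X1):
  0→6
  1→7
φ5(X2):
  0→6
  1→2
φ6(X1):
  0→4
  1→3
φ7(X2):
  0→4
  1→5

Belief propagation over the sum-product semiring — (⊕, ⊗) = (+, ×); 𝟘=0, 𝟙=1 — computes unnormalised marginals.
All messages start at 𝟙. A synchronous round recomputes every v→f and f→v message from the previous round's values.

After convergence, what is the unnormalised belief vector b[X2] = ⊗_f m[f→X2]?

init: all messages = 𝟙 over 2 values
r1 m[φ0→X1] = [19, 20]
r1 m[φ0→X11] = [17, 22]
r1 m[φ0→X2] = [18, 21]
r1 m[φ1→X1] = [10, 12]
r1 m[φ1→X13] = [10, 12]
r1 m[φ2→X2] = [3, 5]
r1 m[φ3→X1] = [8, 2]
r1 m[φ4→X1] = [6, 7]
r1 m[φ5→X2] = [6, 2]
r1 m[φ6→X1] = [4, 3]
r1 m[φ7→X2] = [4, 5]
r1 m[X1→φ0] = [1, 1]
r1 m[X1→φ1] = [1, 1]
r1 m[X1→φ3] = [1, 1]
r1 m[X1→φ4] = [1, 1]
r1 m[X1→φ6] = [1, 1]
r1 m[X11→φ0] = [1, 1]
r1 m[X2→φ0] = [1, 1]
r1 m[X2→φ2] = [1, 1]
r1 m[X2→φ5] = [1, 1]
r1 m[X2→φ7] = [1, 1]
r1 m[X13→φ1] = [1, 1]
r2 m[φ0→X1] = [19, 20]
r2 m[φ0→X11] = [17, 22]
r2 m[φ0→X2] = [18, 21]
r2 m[φ1→X1] = [10, 12]
r2 m[φ1→X13] = [10, 12]
r2 m[φ2→X2] = [3, 5]
r2 m[φ3→X1] = [8, 2]
r2 m[φ4→X1] = [6, 7]
r2 m[φ5→X2] = [6, 2]
r2 m[φ6→X1] = [4, 3]
r2 m[φ7→X2] = [4, 5]
r2 m[X1→φ0] = [1920, 504]
r2 m[X1→φ1] = [3648, 840]
r2 m[X1→φ3] = [4560, 5040]
r2 m[X1→φ4] = [6080, 1440]
r2 m[X1→φ6] = [9120, 3360]
r2 m[X11→φ0] = [1, 1]
r2 m[X2→φ0] = [72, 50]
r2 m[X2→φ2] = [432, 210]
r2 m[X2→φ5] = [216, 525]
r2 m[X2→φ7] = [324, 210]
r2 m[X13→φ1] = [1, 1]
r3 m[φ0→X1] = [1126, 1220]
r3 m[φ0→X11] = [1176960, 1599840]
r3 m[φ0→X2] = [20400, 26160]
r3 m[φ1→X1] = [10, 12]
r3 m[φ1→X13] = [25248, 21312]
r3 m[φ2→X2] = [3, 5]
r3 m[φ3→X1] = [8, 2]
r3 m[φ4→X1] = [6, 7]
r3 m[φ5→X2] = [6, 2]
r3 m[φ6→X1] = [4, 3]
r3 m[φ7→X2] = [4, 5]
r3 m[X1→φ0] = [1920, 504]
r3 m[X1→φ1] = [3648, 840]
r3 m[X1→φ3] = [4560, 5040]
r3 m[X1→φ4] = [6080, 1440]
r3 m[X1→φ6] = [9120, 3360]
r3 m[X11→φ0] = [1, 1]
r3 m[X2→φ0] = [72, 50]
r3 m[X2→φ2] = [432, 210]
r3 m[X2→φ5] = [216, 525]
r3 m[X2→φ7] = [324, 210]
r3 m[X13→φ1] = [1, 1]
r4 m[φ0→X1] = [1126, 1220]
r4 m[φ0→X11] = [1176960, 1599840]
r4 m[φ0→X2] = [20400, 26160]
r4 m[φ1→X1] = [10, 12]
r4 m[φ1→X13] = [25248, 21312]
r4 m[φ2→X2] = [3, 5]
r4 m[φ3→X1] = [8, 2]
r4 m[φ4→X1] = [6, 7]
r4 m[φ5→X2] = [6, 2]
r4 m[φ6→X1] = [4, 3]
r4 m[φ7→X2] = [4, 5]
r4 m[X1→φ0] = [1920, 504]
r4 m[X1→φ1] = [216192, 51240]
r4 m[X1→φ3] = [270240, 307440]
r4 m[X1→φ4] = [360320, 87840]
r4 m[X1→φ6] = [540480, 204960]
r4 m[X11→φ0] = [1, 1]
r4 m[X2→φ0] = [72, 50]
r4 m[X2→φ2] = [489600, 261600]
r4 m[X2→φ5] = [244800, 654000]
r4 m[X2→φ7] = [367200, 261600]
r4 m[X13→φ1] = [1, 1]
r5 m[φ0→X1] = [1126, 1220]
r5 m[φ0→X11] = [1176960, 1599840]
r5 m[φ0→X2] = [20400, 26160]
r5 m[φ1→X1] = [10, 12]
r5 m[φ1→X13] = [1502112, 1274688]
r5 m[φ2→X2] = [3, 5]
r5 m[φ3→X1] = [8, 2]
r5 m[φ4→X1] = [6, 7]
r5 m[φ5→X2] = [6, 2]
r5 m[φ6→X1] = [4, 3]
r5 m[φ7→X2] = [4, 5]
r5 m[X1→φ0] = [1920, 504]
r5 m[X1→φ1] = [216192, 51240]
r5 m[X1→φ3] = [270240, 307440]
r5 m[X1→φ4] = [360320, 87840]
r5 m[X1→φ6] = [540480, 204960]
r5 m[X11→φ0] = [1, 1]
r5 m[X2→φ0] = [72, 50]
r5 m[X2→φ2] = [489600, 261600]
r5 m[X2→φ5] = [244800, 654000]
r5 m[X2→φ7] = [367200, 261600]
r5 m[X13→φ1] = [1, 1]
r6 m[φ0→X1] = [1126, 1220]
r6 m[φ0→X11] = [1176960, 1599840]
r6 m[φ0→X2] = [20400, 26160]
r6 m[φ1→X1] = [10, 12]
r6 m[φ1→X13] = [1502112, 1274688]
r6 m[φ2→X2] = [3, 5]
r6 m[φ3→X1] = [8, 2]
r6 m[φ4→X1] = [6, 7]
r6 m[φ5→X2] = [6, 2]
r6 m[φ6→X1] = [4, 3]
r6 m[φ7→X2] = [4, 5]
r6 m[X1→φ0] = [1920, 504]
r6 m[X1→φ1] = [216192, 51240]
r6 m[X1→φ3] = [270240, 307440]
r6 m[X1→φ4] = [360320, 87840]
r6 m[X1→φ6] = [540480, 204960]
r6 m[X11→φ0] = [1, 1]
r6 m[X2→φ0] = [72, 50]
r6 m[X2→φ2] = [489600, 261600]
r6 m[X2→φ5] = [244800, 654000]
r6 m[X2→φ7] = [367200, 261600]
r6 m[X13→φ1] = [1, 1]
fixed point reached at round 6
b[X2] = ⊗ incoming = [1468800, 1308000]

b[X2] = [1468800, 1308000]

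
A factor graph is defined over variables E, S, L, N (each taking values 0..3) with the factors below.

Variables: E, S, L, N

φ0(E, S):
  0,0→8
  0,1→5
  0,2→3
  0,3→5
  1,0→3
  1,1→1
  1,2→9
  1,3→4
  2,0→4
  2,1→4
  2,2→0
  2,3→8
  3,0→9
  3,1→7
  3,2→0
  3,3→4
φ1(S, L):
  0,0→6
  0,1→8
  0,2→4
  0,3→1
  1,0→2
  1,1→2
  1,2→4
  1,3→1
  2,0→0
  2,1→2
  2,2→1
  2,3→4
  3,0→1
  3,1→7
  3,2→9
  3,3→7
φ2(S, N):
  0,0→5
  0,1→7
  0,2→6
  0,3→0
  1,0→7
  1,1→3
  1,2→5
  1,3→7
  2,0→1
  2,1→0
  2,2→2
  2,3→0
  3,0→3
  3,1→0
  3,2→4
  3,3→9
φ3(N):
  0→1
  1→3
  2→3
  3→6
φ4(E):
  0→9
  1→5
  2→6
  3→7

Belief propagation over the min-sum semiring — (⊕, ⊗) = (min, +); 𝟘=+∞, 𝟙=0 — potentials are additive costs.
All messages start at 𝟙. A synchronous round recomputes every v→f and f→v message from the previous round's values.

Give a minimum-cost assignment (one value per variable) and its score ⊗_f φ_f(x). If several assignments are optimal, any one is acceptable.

init: all messages = 𝟙 over 4 values
r1 m[φ0→E] = [3, 1, 0, 0]
r1 m[φ0→S] = [3, 1, 0, 4]
r1 m[φ1→S] = [1, 1, 0, 1]
r1 m[φ1→L] = [0, 2, 1, 1]
r1 m[φ2→S] = [0, 3, 0, 0]
r1 m[φ2→N] = [1, 0, 2, 0]
r1 m[φ3→N] = [1, 3, 3, 6]
r1 m[φ4→E] = [9, 5, 6, 7]
r1 m[E→φ0] = [0, 0, 0, 0]
r1 m[E→φ4] = [0, 0, 0, 0]
r1 m[S→φ0] = [0, 0, 0, 0]
r1 m[S→φ1] = [0, 0, 0, 0]
r1 m[S→φ2] = [0, 0, 0, 0]
r1 m[L→φ1] = [0, 0, 0, 0]
r1 m[N→φ2] = [0, 0, 0, 0]
r1 m[N→φ3] = [0, 0, 0, 0]
r2 m[φ0→E] = [3, 1, 0, 0]
r2 m[φ0→S] = [3, 1, 0, 4]
r2 m[φ1→S] = [1, 1, 0, 1]
r2 m[φ1→L] = [0, 2, 1, 1]
r2 m[φ2→S] = [0, 3, 0, 0]
r2 m[φ2→N] = [1, 0, 2, 0]
r2 m[φ3→N] = [1, 3, 3, 6]
r2 m[φ4→E] = [9, 5, 6, 7]
r2 m[E→φ0] = [9, 5, 6, 7]
r2 m[E→φ4] = [3, 1, 0, 0]
r2 m[S→φ0] = [1, 4, 0, 1]
r2 m[S→φ1] = [3, 4, 0, 4]
r2 m[S→φ2] = [4, 2, 0, 5]
r2 m[L→φ1] = [0, 0, 0, 0]
r2 m[N→φ2] = [1, 3, 3, 6]
r2 m[N→φ3] = [1, 0, 2, 0]
r3 m[φ0→E] = [3, 4, 0, 0]
r3 m[φ0→S] = [8, 6, 6, 9]
r3 m[φ1→S] = [1, 1, 0, 1]
r3 m[φ1→L] = [0, 2, 1, 4]
r3 m[φ2→S] = [6, 6, 2, 3]
r3 m[φ2→N] = [1, 0, 2, 0]
r3 m[φ3→N] = [1, 3, 3, 6]
r3 m[φ4→E] = [9, 5, 6, 7]
r3 m[E→φ0] = [9, 5, 6, 7]
r3 m[E→φ4] = [3, 1, 0, 0]
r3 m[S→φ0] = [1, 4, 0, 1]
r3 m[S→φ1] = [3, 4, 0, 4]
r3 m[S→φ2] = [4, 2, 0, 5]
r3 m[L→φ1] = [0, 0, 0, 0]
r3 m[N→φ2] = [1, 3, 3, 6]
r3 m[N→φ3] = [1, 0, 2, 0]
r4 m[φ0→E] = [3, 4, 0, 0]
r4 m[φ0→S] = [8, 6, 6, 9]
r4 m[φ1→S] = [1, 1, 0, 1]
r4 m[φ1→L] = [0, 2, 1, 4]
r4 m[φ2→S] = [6, 6, 2, 3]
r4 m[φ2→N] = [1, 0, 2, 0]
r4 m[φ3→N] = [1, 3, 3, 6]
r4 m[φ4→E] = [9, 5, 6, 7]
r4 m[E→φ0] = [9, 5, 6, 7]
r4 m[E→φ4] = [3, 4, 0, 0]
r4 m[S→φ0] = [7, 7, 2, 4]
r4 m[S→φ1] = [14, 12, 8, 12]
r4 m[S→φ2] = [9, 7, 6, 10]
r4 m[L→φ1] = [0, 0, 0, 0]
r4 m[N→φ2] = [1, 3, 3, 6]
r4 m[N→φ3] = [1, 0, 2, 0]
r5 m[φ0→E] = [5, 8, 2, 2]
r5 m[φ0→S] = [8, 6, 6, 9]
r5 m[φ1→S] = [1, 1, 0, 1]
r5 m[φ1→L] = [8, 10, 9, 12]
r5 m[φ2→S] = [6, 6, 2, 3]
r5 m[φ2→N] = [7, 6, 8, 6]
r5 m[φ3→N] = [1, 3, 3, 6]
r5 m[φ4→E] = [9, 5, 6, 7]
r5 m[E→φ0] = [9, 5, 6, 7]
r5 m[E→φ4] = [3, 4, 0, 0]
r5 m[S→φ0] = [7, 7, 2, 4]
r5 m[S→φ1] = [14, 12, 8, 12]
r5 m[S→φ2] = [9, 7, 6, 10]
r5 m[L→φ1] = [0, 0, 0, 0]
r5 m[N→φ2] = [1, 3, 3, 6]
r5 m[N→φ3] = [1, 0, 2, 0]
r6 m[φ0→E] = [5, 8, 2, 2]
r6 m[φ0→S] = [8, 6, 6, 9]
r6 m[φ1→S] = [1, 1, 0, 1]
r6 m[φ1→L] = [8, 10, 9, 12]
r6 m[φ2→S] = [6, 6, 2, 3]
r6 m[φ2→N] = [7, 6, 8, 6]
r6 m[φ3→N] = [1, 3, 3, 6]
r6 m[φ4→E] = [9, 5, 6, 7]
r6 m[E→φ0] = [9, 5, 6, 7]
r6 m[E→φ4] = [5, 8, 2, 2]
r6 m[S→φ0] = [7, 7, 2, 4]
r6 m[S→φ1] = [14, 12, 8, 12]
r6 m[S→φ2] = [9, 7, 6, 10]
r6 m[L→φ1] = [0, 0, 0, 0]
r6 m[N→φ2] = [1, 3, 3, 6]
r6 m[N→φ3] = [7, 6, 8, 6]
r7 m[φ0→E] = [5, 8, 2, 2]
r7 m[φ0→S] = [8, 6, 6, 9]
r7 m[φ1→S] = [1, 1, 0, 1]
r7 m[φ1→L] = [8, 10, 9, 12]
r7 m[φ2→S] = [6, 6, 2, 3]
r7 m[φ2→N] = [7, 6, 8, 6]
r7 m[φ3→N] = [1, 3, 3, 6]
r7 m[φ4→E] = [9, 5, 6, 7]
r7 m[E→φ0] = [9, 5, 6, 7]
r7 m[E→φ4] = [5, 8, 2, 2]
r7 m[S→φ0] = [7, 7, 2, 4]
r7 m[S→φ1] = [14, 12, 8, 12]
r7 m[S→φ2] = [9, 7, 6, 10]
r7 m[L→φ1] = [0, 0, 0, 0]
r7 m[N→φ2] = [1, 3, 3, 6]
r7 m[N→φ3] = [7, 6, 8, 6]
fixed point reached at round 7
traceback from E: (E=2, S=2, L=0, N=0), score=8

assignment: (E=2, S=2, L=0, N=0); score = 8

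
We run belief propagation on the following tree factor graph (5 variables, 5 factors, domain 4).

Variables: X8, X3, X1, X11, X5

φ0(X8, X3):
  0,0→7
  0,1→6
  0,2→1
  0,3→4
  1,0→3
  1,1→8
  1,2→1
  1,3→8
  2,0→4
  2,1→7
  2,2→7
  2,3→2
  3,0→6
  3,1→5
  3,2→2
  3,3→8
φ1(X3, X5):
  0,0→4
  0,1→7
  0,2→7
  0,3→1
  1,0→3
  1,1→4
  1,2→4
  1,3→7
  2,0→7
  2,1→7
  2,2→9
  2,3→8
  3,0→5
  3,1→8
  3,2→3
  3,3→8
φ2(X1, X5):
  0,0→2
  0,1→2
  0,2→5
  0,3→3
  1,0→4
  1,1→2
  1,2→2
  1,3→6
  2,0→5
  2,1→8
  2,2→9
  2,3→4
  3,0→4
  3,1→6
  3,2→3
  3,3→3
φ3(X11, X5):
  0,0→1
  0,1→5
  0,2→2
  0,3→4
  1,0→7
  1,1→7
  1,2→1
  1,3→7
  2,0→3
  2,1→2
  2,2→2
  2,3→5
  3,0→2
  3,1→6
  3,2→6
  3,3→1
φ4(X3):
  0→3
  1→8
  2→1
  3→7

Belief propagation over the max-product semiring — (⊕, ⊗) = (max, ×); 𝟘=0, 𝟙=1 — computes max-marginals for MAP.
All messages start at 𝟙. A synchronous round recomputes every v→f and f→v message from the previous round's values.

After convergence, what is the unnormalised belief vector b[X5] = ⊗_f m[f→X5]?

b[X5] = [9800, 25088, 13824, 18816]

init: all messages = 𝟙 over 4 values
r1 m[φ0→X8] = [7, 8, 7, 8]
r1 m[φ0→X3] = [7, 8, 7, 8]
r1 m[φ1→X3] = [7, 7, 9, 8]
r1 m[φ1→X5] = [7, 8, 9, 8]
r1 m[φ2→X1] = [5, 6, 9, 6]
r1 m[φ2→X5] = [5, 8, 9, 6]
r1 m[φ3→X11] = [5, 7, 5, 6]
r1 m[φ3→X5] = [7, 7, 6, 7]
r1 m[φ4→X3] = [3, 8, 1, 7]
r1 m[X8→φ0] = [1, 1, 1, 1]
r1 m[X3→φ0] = [1, 1, 1, 1]
r1 m[X3→φ1] = [1, 1, 1, 1]
r1 m[X3→φ4] = [1, 1, 1, 1]
r1 m[X1→φ2] = [1, 1, 1, 1]
r1 m[X11→φ3] = [1, 1, 1, 1]
r1 m[X5→φ1] = [1, 1, 1, 1]
r1 m[X5→φ2] = [1, 1, 1, 1]
r1 m[X5→φ3] = [1, 1, 1, 1]
r2 m[φ0→X8] = [7, 8, 7, 8]
r2 m[φ0→X3] = [7, 8, 7, 8]
r2 m[φ1→X3] = [7, 7, 9, 8]
r2 m[φ1→X5] = [7, 8, 9, 8]
r2 m[φ2→X1] = [5, 6, 9, 6]
r2 m[φ2→X5] = [5, 8, 9, 6]
r2 m[φ3→X11] = [5, 7, 5, 6]
r2 m[φ3→X5] = [7, 7, 6, 7]
r2 m[φ4→X3] = [3, 8, 1, 7]
r2 m[X8→φ0] = [1, 1, 1, 1]
r2 m[X3→φ0] = [21, 56, 9, 56]
r2 m[X3→φ1] = [21, 64, 7, 56]
r2 m[X3→φ4] = [49, 56, 63, 64]
r2 m[X1→φ2] = [1, 1, 1, 1]
r2 m[X11→φ3] = [1, 1, 1, 1]
r2 m[X5→φ1] = [35, 56, 54, 42]
r2 m[X5→φ2] = [49, 56, 54, 56]
r2 m[X5→φ3] = [35, 64, 81, 48]
r3 m[φ0→X8] = [336, 448, 392, 448]
r3 m[φ0→X3] = [7, 8, 7, 8]
r3 m[φ1→X3] = [392, 294, 486, 448]
r3 m[φ1→X5] = [280, 448, 256, 448]
r3 m[φ2→X1] = [270, 336, 486, 336]
r3 m[φ2→X5] = [5, 8, 9, 6]
r3 m[φ3→X11] = [320, 448, 240, 486]
r3 m[φ3→X5] = [7, 7, 6, 7]
r3 m[φ4→X3] = [3, 8, 1, 7]
r3 m[X8→φ0] = [1, 1, 1, 1]
r3 m[X3→φ0] = [21, 56, 9, 56]
r3 m[X3→φ1] = [21, 64, 7, 56]
r3 m[X3→φ4] = [49, 56, 63, 64]
r3 m[X1→φ2] = [1, 1, 1, 1]
r3 m[X11→φ3] = [1, 1, 1, 1]
r3 m[X5→φ1] = [35, 56, 54, 42]
r3 m[X5→φ2] = [49, 56, 54, 56]
r3 m[X5→φ3] = [35, 64, 81, 48]
r4 m[φ0→X8] = [336, 448, 392, 448]
r4 m[φ0→X3] = [7, 8, 7, 8]
r4 m[φ1→X3] = [392, 294, 486, 448]
r4 m[φ1→X5] = [280, 448, 256, 448]
r4 m[φ2→X1] = [270, 336, 486, 336]
r4 m[φ2→X5] = [5, 8, 9, 6]
r4 m[φ3→X11] = [320, 448, 240, 486]
r4 m[φ3→X5] = [7, 7, 6, 7]
r4 m[φ4→X3] = [3, 8, 1, 7]
r4 m[X8→φ0] = [1, 1, 1, 1]
r4 m[X3→φ0] = [1176, 2352, 486, 3136]
r4 m[X3→φ1] = [21, 64, 7, 56]
r4 m[X3→φ4] = [2744, 2352, 3402, 3584]
r4 m[X1→φ2] = [1, 1, 1, 1]
r4 m[X11→φ3] = [1, 1, 1, 1]
r4 m[X5→φ1] = [35, 56, 54, 42]
r4 m[X5→φ2] = [1960, 3136, 1536, 3136]
r4 m[X5→φ3] = [1400, 3584, 2304, 2688]
r5 m[φ0→X8] = [14112, 25088, 16464, 25088]
r5 m[φ0→X3] = [7, 8, 7, 8]
r5 m[φ1→X3] = [392, 294, 486, 448]
r5 m[φ1→X5] = [280, 448, 256, 448]
r5 m[φ2→X1] = [9408, 18816, 25088, 18816]
r5 m[φ2→X5] = [5, 8, 9, 6]
r5 m[φ3→X11] = [17920, 25088, 13440, 21504]
r5 m[φ3→X5] = [7, 7, 6, 7]
r5 m[φ4→X3] = [3, 8, 1, 7]
r5 m[X8→φ0] = [1, 1, 1, 1]
r5 m[X3→φ0] = [1176, 2352, 486, 3136]
r5 m[X3→φ1] = [21, 64, 7, 56]
r5 m[X3→φ4] = [2744, 2352, 3402, 3584]
r5 m[X1→φ2] = [1, 1, 1, 1]
r5 m[X11→φ3] = [1, 1, 1, 1]
r5 m[X5→φ1] = [35, 56, 54, 42]
r5 m[X5→φ2] = [1960, 3136, 1536, 3136]
r5 m[X5→φ3] = [1400, 3584, 2304, 2688]
r6 m[φ0→X8] = [14112, 25088, 16464, 25088]
r6 m[φ0→X3] = [7, 8, 7, 8]
r6 m[φ1→X3] = [392, 294, 486, 448]
r6 m[φ1→X5] = [280, 448, 256, 448]
r6 m[φ2→X1] = [9408, 18816, 25088, 18816]
r6 m[φ2→X5] = [5, 8, 9, 6]
r6 m[φ3→X11] = [17920, 25088, 13440, 21504]
r6 m[φ3→X5] = [7, 7, 6, 7]
r6 m[φ4→X3] = [3, 8, 1, 7]
r6 m[X8→φ0] = [1, 1, 1, 1]
r6 m[X3→φ0] = [1176, 2352, 486, 3136]
r6 m[X3→φ1] = [21, 64, 7, 56]
r6 m[X3→φ4] = [2744, 2352, 3402, 3584]
r6 m[X1→φ2] = [1, 1, 1, 1]
r6 m[X11→φ3] = [1, 1, 1, 1]
r6 m[X5→φ1] = [35, 56, 54, 42]
r6 m[X5→φ2] = [1960, 3136, 1536, 3136]
r6 m[X5→φ3] = [1400, 3584, 2304, 2688]
fixed point reached at round 6
b[X5] = ⊗ incoming = [9800, 25088, 13824, 18816]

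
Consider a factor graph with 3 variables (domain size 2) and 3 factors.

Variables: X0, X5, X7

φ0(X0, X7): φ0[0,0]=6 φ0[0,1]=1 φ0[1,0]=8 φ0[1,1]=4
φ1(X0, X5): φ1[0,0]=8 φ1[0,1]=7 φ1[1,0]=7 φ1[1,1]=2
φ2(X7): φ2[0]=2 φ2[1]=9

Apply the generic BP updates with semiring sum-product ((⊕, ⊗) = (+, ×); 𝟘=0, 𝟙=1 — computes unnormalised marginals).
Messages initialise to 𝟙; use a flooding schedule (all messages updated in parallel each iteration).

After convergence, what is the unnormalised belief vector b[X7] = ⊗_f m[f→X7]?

init: all messages = 𝟙 over 2 values
r1 m[φ0→X0] = [7, 12]
r1 m[φ0→X7] = [14, 5]
r1 m[φ1→X0] = [15, 9]
r1 m[φ1→X5] = [15, 9]
r1 m[φ2→X7] = [2, 9]
r1 m[X0→φ0] = [1, 1]
r1 m[X0→φ1] = [1, 1]
r1 m[X5→φ1] = [1, 1]
r1 m[X7→φ0] = [1, 1]
r1 m[X7→φ2] = [1, 1]
r2 m[φ0→X0] = [7, 12]
r2 m[φ0→X7] = [14, 5]
r2 m[φ1→X0] = [15, 9]
r2 m[φ1→X5] = [15, 9]
r2 m[φ2→X7] = [2, 9]
r2 m[X0→φ0] = [15, 9]
r2 m[X0→φ1] = [7, 12]
r2 m[X5→φ1] = [1, 1]
r2 m[X7→φ0] = [2, 9]
r2 m[X7→φ2] = [14, 5]
r3 m[φ0→X0] = [21, 52]
r3 m[φ0→X7] = [162, 51]
r3 m[φ1→X0] = [15, 9]
r3 m[φ1→X5] = [140, 73]
r3 m[φ2→X7] = [2, 9]
r3 m[X0→φ0] = [15, 9]
r3 m[X0→φ1] = [7, 12]
r3 m[X5→φ1] = [1, 1]
r3 m[X7→φ0] = [2, 9]
r3 m[X7→φ2] = [14, 5]
r4 m[φ0→X0] = [21, 52]
r4 m[φ0→X7] = [162, 51]
r4 m[φ1→X0] = [15, 9]
r4 m[φ1→X5] = [140, 73]
r4 m[φ2→X7] = [2, 9]
r4 m[X0→φ0] = [15, 9]
r4 m[X0→φ1] = [21, 52]
r4 m[X5→φ1] = [1, 1]
r4 m[X7→φ0] = [2, 9]
r4 m[X7→φ2] = [162, 51]
r5 m[φ0→X0] = [21, 52]
r5 m[φ0→X7] = [162, 51]
r5 m[φ1→X0] = [15, 9]
r5 m[φ1→X5] = [532, 251]
r5 m[φ2→X7] = [2, 9]
r5 m[X0→φ0] = [15, 9]
r5 m[X0→φ1] = [21, 52]
r5 m[X5→φ1] = [1, 1]
r5 m[X7→φ0] = [2, 9]
r5 m[X7→φ2] = [162, 51]
r6 m[φ0→X0] = [21, 52]
r6 m[φ0→X7] = [162, 51]
r6 m[φ1→X0] = [15, 9]
r6 m[φ1→X5] = [532, 251]
r6 m[φ2→X7] = [2, 9]
r6 m[X0→φ0] = [15, 9]
r6 m[X0→φ1] = [21, 52]
r6 m[X5→φ1] = [1, 1]
r6 m[X7→φ0] = [2, 9]
r6 m[X7→φ2] = [162, 51]
fixed point reached at round 6
b[X7] = ⊗ incoming = [324, 459]

b[X7] = [324, 459]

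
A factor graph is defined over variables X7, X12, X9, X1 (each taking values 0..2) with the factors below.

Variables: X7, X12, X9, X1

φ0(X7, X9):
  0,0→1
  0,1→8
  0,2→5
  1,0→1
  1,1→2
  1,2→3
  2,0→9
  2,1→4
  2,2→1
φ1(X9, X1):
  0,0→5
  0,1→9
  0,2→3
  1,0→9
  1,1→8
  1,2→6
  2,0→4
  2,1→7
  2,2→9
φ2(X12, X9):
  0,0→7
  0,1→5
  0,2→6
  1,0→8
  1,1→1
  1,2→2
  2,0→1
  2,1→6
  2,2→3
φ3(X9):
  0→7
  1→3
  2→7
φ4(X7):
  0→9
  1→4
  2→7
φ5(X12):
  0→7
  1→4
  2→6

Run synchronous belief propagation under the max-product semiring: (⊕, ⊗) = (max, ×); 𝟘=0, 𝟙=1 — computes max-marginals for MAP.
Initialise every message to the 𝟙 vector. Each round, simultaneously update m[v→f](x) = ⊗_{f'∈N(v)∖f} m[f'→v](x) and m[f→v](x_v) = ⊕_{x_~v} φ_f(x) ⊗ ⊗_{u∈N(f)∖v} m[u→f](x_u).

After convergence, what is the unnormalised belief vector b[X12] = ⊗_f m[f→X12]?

init: all messages = 𝟙 over 3 values
r1 m[φ0→X7] = [8, 3, 9]
r1 m[φ0→X9] = [9, 8, 5]
r1 m[φ1→X9] = [9, 9, 9]
r1 m[φ1→X1] = [9, 9, 9]
r1 m[φ2→X12] = [7, 8, 6]
r1 m[φ2→X9] = [8, 6, 6]
r1 m[φ3→X9] = [7, 3, 7]
r1 m[φ4→X7] = [9, 4, 7]
r1 m[φ5→X12] = [7, 4, 6]
r1 m[X7→φ0] = [1, 1, 1]
r1 m[X7→φ4] = [1, 1, 1]
r1 m[X12→φ2] = [1, 1, 1]
r1 m[X12→φ5] = [1, 1, 1]
r1 m[X9→φ0] = [1, 1, 1]
r1 m[X9→φ1] = [1, 1, 1]
r1 m[X9→φ2] = [1, 1, 1]
r1 m[X9→φ3] = [1, 1, 1]
r1 m[X1→φ1] = [1, 1, 1]
r2 m[φ0→X7] = [8, 3, 9]
r2 m[φ0→X9] = [9, 8, 5]
r2 m[φ1→X9] = [9, 9, 9]
r2 m[φ1→X1] = [9, 9, 9]
r2 m[φ2→X12] = [7, 8, 6]
r2 m[φ2→X9] = [8, 6, 6]
r2 m[φ3→X9] = [7, 3, 7]
r2 m[φ4→X7] = [9, 4, 7]
r2 m[φ5→X12] = [7, 4, 6]
r2 m[X7→φ0] = [9, 4, 7]
r2 m[X7→φ4] = [8, 3, 9]
r2 m[X12→φ2] = [7, 4, 6]
r2 m[X12→φ5] = [7, 8, 6]
r2 m[X9→φ0] = [504, 162, 378]
r2 m[X9→φ1] = [504, 144, 210]
r2 m[X9→φ2] = [567, 216, 315]
r2 m[X9→φ3] = [648, 432, 270]
r2 m[X1→φ1] = [1, 1, 1]
r3 m[φ0→X7] = [1890, 1134, 4536]
r3 m[φ0→X9] = [63, 72, 45]
r3 m[φ1→X9] = [9, 9, 9]
r3 m[φ1→X1] = [2520, 4536, 1890]
r3 m[φ2→X12] = [3969, 4536, 1296]
r3 m[φ2→X9] = [49, 36, 42]
r3 m[φ3→X9] = [7, 3, 7]
r3 m[φ4→X7] = [9, 4, 7]
r3 m[φ5→X12] = [7, 4, 6]
r3 m[X7→φ0] = [9, 4, 7]
r3 m[X7→φ4] = [8, 3, 9]
r3 m[X12→φ2] = [7, 4, 6]
r3 m[X12→φ5] = [7, 8, 6]
r3 m[X9→φ0] = [504, 162, 378]
r3 m[X9→φ1] = [504, 144, 210]
r3 m[X9→φ2] = [567, 216, 315]
r3 m[X9→φ3] = [648, 432, 270]
r3 m[X1→φ1] = [1, 1, 1]
r4 m[φ0→X7] = [1890, 1134, 4536]
r4 m[φ0→X9] = [63, 72, 45]
r4 m[φ1→X9] = [9, 9, 9]
r4 m[φ1→X1] = [2520, 4536, 1890]
r4 m[φ2→X12] = [3969, 4536, 1296]
r4 m[φ2→X9] = [49, 36, 42]
r4 m[φ3→X9] = [7, 3, 7]
r4 m[φ4→X7] = [9, 4, 7]
r4 m[φ5→X12] = [7, 4, 6]
r4 m[X7→φ0] = [9, 4, 7]
r4 m[X7→φ4] = [1890, 1134, 4536]
r4 m[X12→φ2] = [7, 4, 6]
r4 m[X12→φ5] = [3969, 4536, 1296]
r4 m[X9→φ0] = [3087, 972, 2646]
r4 m[X9→φ1] = [21609, 7776, 13230]
r4 m[X9→φ2] = [3969, 1944, 2835]
r4 m[X9→φ3] = [27783, 23328, 17010]
r4 m[X1→φ1] = [1, 1, 1]
r5 m[φ0→X7] = [13230, 7938, 27783]
r5 m[φ0→X9] = [63, 72, 45]
r5 m[φ1→X9] = [9, 9, 9]
r5 m[φ1→X1] = [108045, 194481, 119070]
r5 m[φ2→X12] = [27783, 31752, 11664]
r5 m[φ2→X9] = [49, 36, 42]
r5 m[φ3→X9] = [7, 3, 7]
r5 m[φ4→X7] = [9, 4, 7]
r5 m[φ5→X12] = [7, 4, 6]
r5 m[X7→φ0] = [9, 4, 7]
r5 m[X7→φ4] = [1890, 1134, 4536]
r5 m[X12→φ2] = [7, 4, 6]
r5 m[X12→φ5] = [3969, 4536, 1296]
r5 m[X9→φ0] = [3087, 972, 2646]
r5 m[X9→φ1] = [21609, 7776, 13230]
r5 m[X9→φ2] = [3969, 1944, 2835]
r5 m[X9→φ3] = [27783, 23328, 17010]
r5 m[X1→φ1] = [1, 1, 1]
r6 m[φ0→X7] = [13230, 7938, 27783]
r6 m[φ0→X9] = [63, 72, 45]
r6 m[φ1→X9] = [9, 9, 9]
r6 m[φ1→X1] = [108045, 194481, 119070]
r6 m[φ2→X12] = [27783, 31752, 11664]
r6 m[φ2→X9] = [49, 36, 42]
r6 m[φ3→X9] = [7, 3, 7]
r6 m[φ4→X7] = [9, 4, 7]
r6 m[φ5→X12] = [7, 4, 6]
r6 m[X7→φ0] = [9, 4, 7]
r6 m[X7→φ4] = [13230, 7938, 27783]
r6 m[X12→φ2] = [7, 4, 6]
r6 m[X12→φ5] = [27783, 31752, 11664]
r6 m[X9→φ0] = [3087, 972, 2646]
r6 m[X9→φ1] = [21609, 7776, 13230]
r6 m[X9→φ2] = [3969, 1944, 2835]
r6 m[X9→φ3] = [27783, 23328, 17010]
r6 m[X1→φ1] = [1, 1, 1]
r7 m[φ0→X7] = [13230, 7938, 27783]
r7 m[φ0→X9] = [63, 72, 45]
r7 m[φ1→X9] = [9, 9, 9]
r7 m[φ1→X1] = [108045, 194481, 119070]
r7 m[φ2→X12] = [27783, 31752, 11664]
r7 m[φ2→X9] = [49, 36, 42]
r7 m[φ3→X9] = [7, 3, 7]
r7 m[φ4→X7] = [9, 4, 7]
r7 m[φ5→X12] = [7, 4, 6]
r7 m[X7→φ0] = [9, 4, 7]
r7 m[X7→φ4] = [13230, 7938, 27783]
r7 m[X12→φ2] = [7, 4, 6]
r7 m[X12→φ5] = [27783, 31752, 11664]
r7 m[X9→φ0] = [3087, 972, 2646]
r7 m[X9→φ1] = [21609, 7776, 13230]
r7 m[X9→φ2] = [3969, 1944, 2835]
r7 m[X9→φ3] = [27783, 23328, 17010]
r7 m[X1→φ1] = [1, 1, 1]
fixed point reached at round 7
b[X12] = ⊗ incoming = [194481, 127008, 69984]

b[X12] = [194481, 127008, 69984]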